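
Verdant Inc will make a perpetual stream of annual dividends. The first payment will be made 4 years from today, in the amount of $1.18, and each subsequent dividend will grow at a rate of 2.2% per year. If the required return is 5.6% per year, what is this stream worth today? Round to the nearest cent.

$29.47

Value at end of year 3: C₁ / (r − g) = $1.18 / (0.056 − 0.022) = $34.7059
Discount to today: PV = $34.7059 / (1 + 0.056)^3 = $34.7059 / 1.177584 = $29.47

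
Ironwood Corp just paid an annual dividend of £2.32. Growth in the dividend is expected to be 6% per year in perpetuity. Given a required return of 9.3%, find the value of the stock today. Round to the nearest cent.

D₁ = D₀ × (1 + g) = £2.32 × 1.06 = £2.4592
Growing perpetuity: P = D₁ / (r − g) = £2.4592 / (0.093 − 0.06) = £74.52

£74.52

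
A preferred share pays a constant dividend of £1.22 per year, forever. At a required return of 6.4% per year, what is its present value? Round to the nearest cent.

£19.06

Level perpetuity: PV = C / r = £1.22 / 0.064 = £19.06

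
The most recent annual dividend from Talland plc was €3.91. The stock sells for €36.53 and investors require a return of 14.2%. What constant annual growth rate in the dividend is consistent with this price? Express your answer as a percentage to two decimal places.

P = D₀(1+g)/(r−g) ⇒ P(r−g) = D₀(1+g) ⇒ g(P+D₀) = P·r − D₀
g = (P·r − D₀)/(P + D₀) = (€36.53×0.142 − €3.91) / (€36.53 + €3.91) = 0.031584

3.16%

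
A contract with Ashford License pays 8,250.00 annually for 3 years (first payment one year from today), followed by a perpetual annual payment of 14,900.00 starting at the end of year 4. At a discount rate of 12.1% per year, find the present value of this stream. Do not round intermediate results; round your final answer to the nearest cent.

PV of 3-year annuity: 8,250.00 × [1 − (1+0.121)^−3] / 0.121 = 19781.10729
Perpetuity value at year 3: 14,900.00 / 0.121 = 123140.49587
PV of perpetuity: 123140.49587 / (1+0.121)^3 = 87414.61725
Total PV = 19781.10729 + 87414.61725 = 107195.72454

107195.72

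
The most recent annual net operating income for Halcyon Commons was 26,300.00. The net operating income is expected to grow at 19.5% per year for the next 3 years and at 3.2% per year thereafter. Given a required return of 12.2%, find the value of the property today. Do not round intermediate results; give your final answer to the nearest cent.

D_1 = 31428.50000
D_2 = 37557.05750
D_3 = 44880.68371
Terminal value at year 3: TV = D_3×(1+g_2)/(r−g_2) = 46316.86559/0.09 = 514631.83990
P_0 = D_1/(1+r)^1 + D_2/(1+r)^2 + D_3/(1+r)^3 + TV/(1+r)^3
    = 28011.14082 + 29833.61255 + 31774.65864 + 364349.41909 = 453968.83110

453968.83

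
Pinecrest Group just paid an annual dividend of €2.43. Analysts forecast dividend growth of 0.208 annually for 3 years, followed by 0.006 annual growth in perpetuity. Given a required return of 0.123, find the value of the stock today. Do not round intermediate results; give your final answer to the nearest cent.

€34.46

D_1 = 2.93544
D_2 = 3.54601
D_3 = 4.28358
Terminal value at year 3: TV = D_3×(1+g_2)/(r−g_2) = 4.30928/0.117 = 36.83148
P_0 = D_1/(1+r)^1 + D_2/(1+r)^2 + D_3/(1+r)^3 + TV/(1+r)^3
    = 2.61393 + 2.81178 + 3.02460 + 26.00638 = 34.45668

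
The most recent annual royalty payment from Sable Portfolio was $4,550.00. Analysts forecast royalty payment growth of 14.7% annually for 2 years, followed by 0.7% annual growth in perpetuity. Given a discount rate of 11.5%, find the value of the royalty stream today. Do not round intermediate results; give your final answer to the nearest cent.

D_1 = 5218.85000
D_2 = 5986.02095
Terminal value at year 2: TV = D_2×(1+g_2)/(r−g_2) = 6027.92310/0.108 = 55814.10275
P_0 = D_1/(1+r)^1 + D_2/(1+r)^2 + TV/(1+r)^2
    = 4680.58296 + 4814.91359 + 44894.61099 = 54390.10754

$54390.11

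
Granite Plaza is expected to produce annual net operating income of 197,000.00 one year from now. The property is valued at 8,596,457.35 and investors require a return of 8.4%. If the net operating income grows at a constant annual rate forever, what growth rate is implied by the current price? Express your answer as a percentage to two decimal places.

P = D₁/(r−g) ⇒ g = r − D₁/P = 0.084 − 197,000.00/8,596,457.35 = 0.061084

6.11%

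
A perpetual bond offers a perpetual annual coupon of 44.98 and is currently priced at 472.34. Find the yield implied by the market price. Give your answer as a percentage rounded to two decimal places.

9.52%

P = C/r ⇒ r = C/P = 44.98/472.34 = 0.095228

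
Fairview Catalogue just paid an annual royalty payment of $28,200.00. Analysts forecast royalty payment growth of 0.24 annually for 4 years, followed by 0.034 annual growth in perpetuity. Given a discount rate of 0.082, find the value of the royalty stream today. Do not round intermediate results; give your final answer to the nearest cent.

$1208311.27

D_1 = 34968.00000
D_2 = 43360.32000
D_3 = 53766.79680
D_4 = 66670.82803
Terminal value at year 4: TV = D_4×(1+g_2)/(r−g_2) = 68937.63619/0.048 = 1436200.75386
P_0 = D_1/(1+r)^1 + D_2/(1+r)^2 + D_3/(1+r)^3 + D_4/(1+r)^4 + TV/(1+r)^4
    = 32317.92976 + 37037.18383 + 42445.57112 + 48643.72290 + 1047866.86424 = 1208311.27185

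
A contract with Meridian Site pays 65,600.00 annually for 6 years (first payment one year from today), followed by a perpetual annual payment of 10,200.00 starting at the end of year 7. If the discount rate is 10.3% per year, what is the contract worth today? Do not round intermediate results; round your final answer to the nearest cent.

PV of 6-year annuity: 65,600.00 × [1 − (1+0.103)^−6] / 0.103 = 283210.72969
Perpetuity value at year 6: 10,200.00 / 0.103 = 99029.12621
PV of perpetuity: 99029.12621 / (1+0.103)^6 = 54993.31154
Total PV = 283210.72969 + 54993.31154 = 338204.04122

338204.04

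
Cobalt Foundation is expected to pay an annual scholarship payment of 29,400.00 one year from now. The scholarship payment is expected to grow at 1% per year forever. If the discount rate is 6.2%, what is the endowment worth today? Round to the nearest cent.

565384.62

Growing perpetuity: P = D₁ / (r − g) = 29,400.0000 / (0.062 − 0.01) = 565,384.62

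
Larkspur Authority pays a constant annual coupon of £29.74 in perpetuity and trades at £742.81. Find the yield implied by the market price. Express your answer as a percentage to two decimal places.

4.00%

P = C/r ⇒ r = C/P = £29.74/£742.81 = 0.040037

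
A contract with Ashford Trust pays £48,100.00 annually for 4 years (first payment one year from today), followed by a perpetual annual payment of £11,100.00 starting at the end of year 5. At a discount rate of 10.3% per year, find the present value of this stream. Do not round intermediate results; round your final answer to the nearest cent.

£224294.39

PV of 4-year annuity: £48,100.00 × [1 − (1+0.103)^−4] / 0.103 = 151485.61400
Perpetuity value at year 4: £11,100.00 / 0.103 = 107766.99029
PV of perpetuity: 107766.99029 / (1+0.103)^4 = 72808.77167
Total PV = 151485.61400 + 72808.77167 = 224294.38568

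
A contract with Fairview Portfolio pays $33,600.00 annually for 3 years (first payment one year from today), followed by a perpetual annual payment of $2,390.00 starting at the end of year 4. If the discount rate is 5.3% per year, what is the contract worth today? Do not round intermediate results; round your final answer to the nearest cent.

$129611.38

PV of 3-year annuity: $33,600.00 × [1 − (1+0.053)^−3] / 0.053 = 90989.18922
Perpetuity value at year 3: $2,390.00 / 0.053 = 45094.33962
PV of perpetuity: 45094.33962 / (1+0.053)^3 = 38622.19194
Total PV = 90989.18922 + 38622.19194 = 129611.38116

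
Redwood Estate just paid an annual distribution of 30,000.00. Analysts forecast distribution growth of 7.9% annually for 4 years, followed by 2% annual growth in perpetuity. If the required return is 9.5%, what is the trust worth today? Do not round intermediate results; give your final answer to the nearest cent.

D_1 = 32370.00000
D_2 = 34927.23000
D_3 = 37686.48117
D_4 = 40663.71318
Terminal value at year 4: TV = D_4×(1+g_2)/(r−g_2) = 41476.98745/0.075 = 553026.49928
P_0 = D_1/(1+r)^1 + D_2/(1+r)^2 + D_3/(1+r)^3 + D_4/(1+r)^4 + TV/(1+r)^4
    = 29561.64384 + 29129.69288 + 28704.05353 + 28284.63357 + 384671.01652 = 500351.04032

500351.04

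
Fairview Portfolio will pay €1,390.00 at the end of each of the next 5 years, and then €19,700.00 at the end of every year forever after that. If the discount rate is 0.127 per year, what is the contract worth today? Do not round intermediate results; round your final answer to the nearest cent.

PV of 5-year annuity: €1,390.00 × [1 − (1+0.127)^−5] / 0.127 = 4924.95109
Perpetuity value at year 5: €19,700.00 / 0.127 = 155118.11024
PV of perpetuity: 155118.11024 / (1+0.127)^5 = 85318.44372
Total PV = 4924.95109 + 85318.44372 = 90243.39481

€90243.39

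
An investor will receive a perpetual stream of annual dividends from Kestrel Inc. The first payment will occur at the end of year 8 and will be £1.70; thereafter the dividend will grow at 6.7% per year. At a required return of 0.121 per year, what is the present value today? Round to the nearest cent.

Value at end of year 7: C₁ / (r − g) = £1.70 / (0.121 − 0.067) = £31.4815
Discount to today: PV = £31.4815 / (1 + 0.121)^7 = £31.4815 / 2.224535 = £14.15

£14.15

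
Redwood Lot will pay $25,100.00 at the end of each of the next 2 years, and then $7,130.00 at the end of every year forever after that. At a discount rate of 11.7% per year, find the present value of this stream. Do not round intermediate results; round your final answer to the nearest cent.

PV of 2-year annuity: $25,100.00 × [1 − (1+0.117)^−2] / 0.117 = 42588.09687
Perpetuity value at year 2: $7,130.00 / 0.117 = 60940.17094
PV of perpetuity: 60940.17094 / (1+0.117)^2 = 48842.43665
Total PV = 42588.09687 + 48842.43665 = 91430.53352

$91430.53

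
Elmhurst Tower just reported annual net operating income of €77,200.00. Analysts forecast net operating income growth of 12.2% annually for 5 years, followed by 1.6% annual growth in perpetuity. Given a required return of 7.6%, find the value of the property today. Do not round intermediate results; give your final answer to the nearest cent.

€2050039.63

D_1 = 86618.40000
D_2 = 97185.84480
D_3 = 109042.51787
D_4 = 122345.70505
D_5 = 137271.88106
Terminal value at year 5: TV = D_5×(1+g_2)/(r−g_2) = 139468.23116/0.06 = 2324470.51929
P_0 = D_1/(1+r)^1 + D_2/(1+r)^2 + D_3/(1+r)^3 + D_4/(1+r)^4 + D_5/(1+r)^5 + TV/(1+r)^5
    = 80500.37175 + 83941.83745 + 87530.42902 + 91272.43621 + 95174.41768 + 1611620.13938 = 2050039.63148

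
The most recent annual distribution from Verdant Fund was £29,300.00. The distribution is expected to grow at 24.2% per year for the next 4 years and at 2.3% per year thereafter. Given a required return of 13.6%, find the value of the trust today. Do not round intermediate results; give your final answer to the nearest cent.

£526210.93

D_1 = 36390.60000
D_2 = 45197.12520
D_3 = 56134.82950
D_4 = 69719.45824
Terminal value at year 4: TV = D_4×(1+g_2)/(r−g_2) = 71323.00578/0.113 = 631177.04227
P_0 = D_1/(1+r)^1 + D_2/(1+r)^2 + D_3/(1+r)^3 + D_4/(1+r)^4 + TV/(1+r)^4
    = 32033.97887 + 35023.06493 + 38291.06219 + 41863.99581 + 378998.82928 = 526210.93108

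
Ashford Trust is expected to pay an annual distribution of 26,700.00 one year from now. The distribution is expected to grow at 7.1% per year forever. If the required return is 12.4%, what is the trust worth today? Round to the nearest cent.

503773.58

Growing perpetuity: P = D₁ / (r − g) = 26,700.0000 / (0.124 − 0.071) = 503,773.58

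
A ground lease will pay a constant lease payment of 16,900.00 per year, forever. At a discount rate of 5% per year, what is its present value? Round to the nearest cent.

338000.00

Level perpetuity: PV = C / r = 16,900.00 / 0.05 = 338,000.00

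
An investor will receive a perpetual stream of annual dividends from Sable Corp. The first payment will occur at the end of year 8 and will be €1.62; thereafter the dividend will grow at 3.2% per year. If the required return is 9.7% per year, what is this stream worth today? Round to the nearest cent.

Value at end of year 7: C₁ / (r − g) = €1.62 / (0.097 − 0.032) = €24.9231
Discount to today: PV = €24.9231 / (1 + 0.097)^7 = €24.9231 / 1.911817 = €13.04

€13.04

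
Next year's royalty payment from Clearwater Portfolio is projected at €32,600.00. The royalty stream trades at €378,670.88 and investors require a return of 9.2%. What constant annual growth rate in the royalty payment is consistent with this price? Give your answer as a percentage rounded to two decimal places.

P = D₁/(r−g) ⇒ g = r − D₁/P = 0.092 − €32,600.00/€378,670.88 = 0.005909

0.59%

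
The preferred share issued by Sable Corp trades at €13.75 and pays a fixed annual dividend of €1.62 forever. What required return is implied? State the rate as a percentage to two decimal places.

P = C/r ⇒ r = C/P = €1.62/€13.75 = 0.117818

11.78%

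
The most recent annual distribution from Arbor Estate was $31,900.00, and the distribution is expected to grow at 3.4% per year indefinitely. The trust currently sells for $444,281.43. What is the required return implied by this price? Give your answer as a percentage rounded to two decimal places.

10.82%

D₁ = $31,900.00 × 1.034 = $32,984.6000
P = D₁/(r − g) ⇒ r = D₁/P + g = $32,984.6000/$444,281.43 + 0.034 = 0.074243 + 0.034 = 0.108243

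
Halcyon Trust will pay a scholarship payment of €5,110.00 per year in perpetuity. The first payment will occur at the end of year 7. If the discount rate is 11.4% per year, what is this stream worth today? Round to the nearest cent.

Value at end of year 6: C / r = €5,110.00 / 0.114 = €44,824.5614
Discount to today: PV = €44,824.5614 / (1 + 0.114)^6 = €44,824.5614 / 1.911222 = €23,453.35

€23453.35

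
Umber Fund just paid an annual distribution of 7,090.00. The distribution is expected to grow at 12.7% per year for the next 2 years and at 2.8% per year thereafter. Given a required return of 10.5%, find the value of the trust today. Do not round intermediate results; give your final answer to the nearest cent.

113069.02

D_1 = 7990.43000
D_2 = 9005.21461
Terminal value at year 2: TV = D_2×(1+g_2)/(r−g_2) = 9257.36062/0.077 = 120225.46259
P_0 = D_1/(1+r)^1 + D_2/(1+r)^2 + TV/(1+r)^2
    = 7231.15837 + 7375.12713 + 98462.73630 = 113069.02180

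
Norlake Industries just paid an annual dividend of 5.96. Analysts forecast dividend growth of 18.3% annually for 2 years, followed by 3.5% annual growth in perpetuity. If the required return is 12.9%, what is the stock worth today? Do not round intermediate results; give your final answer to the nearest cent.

84.84

D_1 = 7.05068
D_2 = 8.34095
Terminal value at year 2: TV = D_2×(1+g_2)/(r−g_2) = 8.63289/0.094 = 91.83923
P_0 = D_1/(1+r)^1 + D_2/(1+r)^2 + TV/(1+r)^2
    = 6.24507 + 6.54377 + 72.05106 = 84.83989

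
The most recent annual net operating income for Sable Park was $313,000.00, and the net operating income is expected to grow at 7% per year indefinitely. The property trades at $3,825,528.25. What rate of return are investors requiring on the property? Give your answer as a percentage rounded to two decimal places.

15.75%

D₁ = $313,000.00 × 1.07 = $334,910.0000
P = D₁/(r − g) ⇒ r = D₁/P + g = $334,910.0000/$3,825,528.25 + 0.07 = 0.087546 + 0.07 = 0.157546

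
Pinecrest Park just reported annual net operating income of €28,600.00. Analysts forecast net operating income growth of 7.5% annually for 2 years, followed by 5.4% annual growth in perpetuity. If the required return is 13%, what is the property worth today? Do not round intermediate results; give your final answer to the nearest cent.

D_1 = 30745.00000
D_2 = 33050.87500
Terminal value at year 2: TV = D_2×(1+g_2)/(r−g_2) = 34835.62225/0.076 = 458363.45066
P_0 = D_1/(1+r)^1 + D_2/(1+r)^2 + TV/(1+r)^2
    = 27207.96460 + 25883.68314 + 358965.81616 = 412057.46390

€412057.46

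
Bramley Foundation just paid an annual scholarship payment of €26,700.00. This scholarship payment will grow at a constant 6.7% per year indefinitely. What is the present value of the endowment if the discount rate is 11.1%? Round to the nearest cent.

D₁ = D₀ × (1 + g) = €26,700.00 × 1.067 = €28,488.9000
Growing perpetuity: P = D₁ / (r − g) = €28,488.9000 / (0.111 − 0.067) = €647,475.00

€647475.00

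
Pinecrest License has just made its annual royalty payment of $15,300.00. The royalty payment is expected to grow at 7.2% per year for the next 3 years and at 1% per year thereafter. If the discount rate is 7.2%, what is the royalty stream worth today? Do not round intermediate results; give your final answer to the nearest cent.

D_1 = 16401.60000
D_2 = 17582.51520
D_3 = 18848.45629
Terminal value at year 3: TV = D_3×(1+g_2)/(r−g_2) = 19036.94086/0.062 = 307047.43318
P_0 = D_1/(1+r)^1 + D_2/(1+r)^2 + D_3/(1+r)^3 + TV/(1+r)^3
    = 15300.00000 + 15300.00000 + 15300.00000 + 249241.93548 = 295141.93548

$295141.94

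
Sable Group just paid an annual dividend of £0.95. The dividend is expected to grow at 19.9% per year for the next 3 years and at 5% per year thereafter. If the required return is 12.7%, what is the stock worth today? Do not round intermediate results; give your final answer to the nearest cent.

D_1 = 1.13905
D_2 = 1.36572
D_3 = 1.63750
Terminal value at year 3: TV = D_3×(1+g_2)/(r−g_2) = 1.71937/0.077 = 22.32954
P_0 = D_1/(1+r)^1 + D_2/(1+r)^2 + D_3/(1+r)^3 + TV/(1+r)^3
    = 1.01069 + 1.07526 + 1.14396 + 15.59940 = 18.82931

£18.83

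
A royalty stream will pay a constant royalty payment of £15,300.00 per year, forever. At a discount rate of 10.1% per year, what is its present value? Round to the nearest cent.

Level perpetuity: PV = C / r = £15,300.00 / 0.101 = £151,485.15

£151485.15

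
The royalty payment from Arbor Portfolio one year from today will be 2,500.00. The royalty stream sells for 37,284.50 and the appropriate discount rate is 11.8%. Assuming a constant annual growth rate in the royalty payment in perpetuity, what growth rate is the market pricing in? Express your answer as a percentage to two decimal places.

P = D₁/(r−g) ⇒ g = r − D₁/P = 0.118 − 2,500.00/37,284.50 = 0.050948

5.09%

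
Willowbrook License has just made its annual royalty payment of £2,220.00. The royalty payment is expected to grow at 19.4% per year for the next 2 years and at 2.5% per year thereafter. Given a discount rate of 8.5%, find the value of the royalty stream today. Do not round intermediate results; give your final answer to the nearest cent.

£51059.18

D_1 = 2650.68000
D_2 = 3164.91192
Terminal value at year 2: TV = D_2×(1+g_2)/(r−g_2) = 3244.03472/0.06 = 54067.24530
P_0 = D_1/(1+r)^1 + D_2/(1+r)^2 + TV/(1+r)^2
    = 2443.02304 + 2688.45116 + 45927.70736 = 51059.18157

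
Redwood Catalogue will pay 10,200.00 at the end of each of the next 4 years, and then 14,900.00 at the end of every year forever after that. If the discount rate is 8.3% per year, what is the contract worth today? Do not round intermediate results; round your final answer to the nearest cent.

PV of 4-year annuity: 10,200.00 × [1 − (1+0.083)^−4] / 0.083 = 33559.32033
Perpetuity value at year 4: 14,900.00 / 0.083 = 179518.07229
PV of perpetuity: 179518.07229 / (1+0.083)^4 = 130495.14357
Total PV = 33559.32033 + 130495.14357 = 164054.46390

164054.46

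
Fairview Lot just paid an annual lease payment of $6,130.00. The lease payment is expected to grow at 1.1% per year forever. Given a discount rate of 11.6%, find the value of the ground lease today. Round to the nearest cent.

$59023.14

D₁ = D₀ × (1 + g) = $6,130.00 × 1.011 = $6,197.4300
Growing perpetuity: P = D₁ / (r − g) = $6,197.4300 / (0.116 − 0.011) = $59,023.14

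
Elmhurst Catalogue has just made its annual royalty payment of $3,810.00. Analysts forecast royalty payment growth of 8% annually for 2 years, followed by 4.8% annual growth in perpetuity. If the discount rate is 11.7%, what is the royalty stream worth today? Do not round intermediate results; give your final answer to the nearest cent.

D_1 = 4114.80000
D_2 = 4443.98400
Terminal value at year 2: TV = D_2×(1+g_2)/(r−g_2) = 4657.29523/0.069 = 67497.03235
P_0 = D_1/(1+r)^1 + D_2/(1+r)^2 + TV/(1+r)^2
    = 3683.79588 + 3561.77220 + 54097.64160 = 61343.20968

$61343.21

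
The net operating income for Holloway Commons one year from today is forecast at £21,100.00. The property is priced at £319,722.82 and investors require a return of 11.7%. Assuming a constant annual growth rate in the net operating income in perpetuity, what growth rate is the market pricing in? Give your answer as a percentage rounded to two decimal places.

P = D₁/(r−g) ⇒ g = r − D₁/P = 0.117 − £21,100.00/£319,722.82 = 0.051005

5.10%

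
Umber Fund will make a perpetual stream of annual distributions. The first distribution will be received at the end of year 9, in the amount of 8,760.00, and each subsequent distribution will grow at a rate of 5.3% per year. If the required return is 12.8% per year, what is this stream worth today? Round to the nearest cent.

44562.55

Value at end of year 8: C₁ / (r − g) = 8,760.00 / (0.128 − 0.053) = 116,800.0000
Discount to today: PV = 116,800.0000 / (1 + 0.128)^8 = 116,800.0000 / 2.621035 = 44,562.55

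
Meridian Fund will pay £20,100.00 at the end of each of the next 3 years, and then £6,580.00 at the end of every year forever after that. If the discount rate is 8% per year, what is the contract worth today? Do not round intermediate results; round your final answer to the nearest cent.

PV of 3-year annuity: £20,100.00 × [1 − (1+0.08)^−3] / 0.08 = 51799.64944
Perpetuity value at year 3: £6,580.00 / 0.08 = 82250.00000
PV of perpetuity: 82250.00000 / (1+0.08)^3 = 65292.70182
Total PV = 51799.64944 + 65292.70182 = 117092.35127

£117092.35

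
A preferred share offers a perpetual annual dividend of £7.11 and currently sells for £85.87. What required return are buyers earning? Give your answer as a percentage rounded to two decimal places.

8.28%

P = C/r ⇒ r = C/P = £7.11/£85.87 = 0.082800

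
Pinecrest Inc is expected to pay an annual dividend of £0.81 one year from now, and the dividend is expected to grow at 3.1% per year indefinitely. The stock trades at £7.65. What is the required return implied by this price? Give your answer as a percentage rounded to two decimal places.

13.69%

P = D₁/(r − g) ⇒ r = D₁/P + g = £0.8100/£7.65 + 0.031 = 0.105882 + 0.031 = 0.136882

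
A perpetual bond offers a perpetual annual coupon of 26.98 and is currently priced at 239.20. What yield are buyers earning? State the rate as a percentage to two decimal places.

P = C/r ⇒ r = C/P = 26.98/239.20 = 0.112793

11.28%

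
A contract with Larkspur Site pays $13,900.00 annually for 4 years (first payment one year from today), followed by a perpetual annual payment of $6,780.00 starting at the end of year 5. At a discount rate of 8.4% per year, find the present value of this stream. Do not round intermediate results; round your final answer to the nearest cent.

$104088.18

PV of 4-year annuity: $13,900.00 × [1 − (1+0.084)^−4] / 0.084 = 45631.61389
Perpetuity value at year 4: $6,780.00 / 0.084 = 80714.28571
PV of perpetuity: 80714.28571 / (1+0.084)^4 = 58456.56326
Total PV = 45631.61389 + 58456.56326 = 104088.17714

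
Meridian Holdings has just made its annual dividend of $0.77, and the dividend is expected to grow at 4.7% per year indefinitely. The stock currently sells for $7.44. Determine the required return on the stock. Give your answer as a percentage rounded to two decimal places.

15.54%

D₁ = $0.77 × 1.047 = $0.8062
P = D₁/(r − g) ⇒ r = D₁/P + g = $0.8062/$7.44 + 0.047 = 0.108359 + 0.047 = 0.155359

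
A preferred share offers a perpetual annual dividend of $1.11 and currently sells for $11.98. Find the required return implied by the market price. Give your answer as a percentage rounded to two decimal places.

9.27%

P = C/r ⇒ r = C/P = $1.11/$11.98 = 0.092654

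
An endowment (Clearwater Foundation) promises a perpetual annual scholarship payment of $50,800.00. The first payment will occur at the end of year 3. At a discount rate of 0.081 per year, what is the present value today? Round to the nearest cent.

$536694.70

Value at end of year 2: C / r = $50,800.00 / 0.081 = $627,160.4938
Discount to today: PV = $627,160.4938 / (1 + 0.081)^2 = $627,160.4938 / 1.168561 = $536,694.70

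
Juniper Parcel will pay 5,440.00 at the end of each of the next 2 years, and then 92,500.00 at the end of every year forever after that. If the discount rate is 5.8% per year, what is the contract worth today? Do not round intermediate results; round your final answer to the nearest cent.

PV of 2-year annuity: 5,440.00 × [1 − (1+0.058)^−2] / 0.058 = 10001.67953
Perpetuity value at year 2: 92,500.00 / 0.058 = 1594827.58621
PV of perpetuity: 1594827.58621 / (1+0.058)^2 = 1424762.26340
Total PV = 10001.67953 + 1424762.26340 = 1434763.94292

1434763.94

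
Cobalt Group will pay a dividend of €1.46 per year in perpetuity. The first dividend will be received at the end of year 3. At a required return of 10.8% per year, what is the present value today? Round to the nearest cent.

Value at end of year 2: C / r = €1.46 / 0.108 = €13.5185
Discount to today: PV = €13.5185 / (1 + 0.108)^2 = €13.5185 / 1.227664 = €11.01

€11.01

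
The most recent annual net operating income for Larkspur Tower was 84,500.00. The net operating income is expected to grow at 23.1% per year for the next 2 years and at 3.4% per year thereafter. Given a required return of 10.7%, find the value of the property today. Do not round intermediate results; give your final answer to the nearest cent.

D_1 = 104019.50000
D_2 = 128048.00450
Terminal value at year 2: TV = D_2×(1+g_2)/(r−g_2) = 132401.63665/0.073 = 1813721.05004
P_0 = D_1/(1+r)^1 + D_2/(1+r)^2 + TV/(1+r)^2
    = 93965.22132 + 104490.68423 + 1480046.13006 = 1678502.03561

1678502.04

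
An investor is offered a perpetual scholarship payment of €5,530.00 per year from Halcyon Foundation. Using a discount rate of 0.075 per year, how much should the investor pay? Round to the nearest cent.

Level perpetuity: PV = C / r = €5,530.00 / 0.075 = €73,733.33

€73733.33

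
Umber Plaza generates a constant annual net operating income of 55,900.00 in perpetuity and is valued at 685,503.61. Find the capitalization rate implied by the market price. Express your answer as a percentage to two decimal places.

8.15%

P = C/r ⇒ r = C/P = 55,900.00/685,503.61 = 0.081546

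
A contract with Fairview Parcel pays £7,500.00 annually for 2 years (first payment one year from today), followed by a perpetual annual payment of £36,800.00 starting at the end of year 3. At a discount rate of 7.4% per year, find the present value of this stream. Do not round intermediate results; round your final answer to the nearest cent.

PV of 2-year annuity: £7,500.00 × [1 − (1+0.074)^−2] / 0.074 = 13485.32609
Perpetuity value at year 2: £36,800.00 / 0.074 = 497297.29730
PV of perpetuity: 497297.29730 / (1+0.074)^2 = 431129.29727
Total PV = 13485.32609 + 431129.29727 = 444614.62336

£444614.62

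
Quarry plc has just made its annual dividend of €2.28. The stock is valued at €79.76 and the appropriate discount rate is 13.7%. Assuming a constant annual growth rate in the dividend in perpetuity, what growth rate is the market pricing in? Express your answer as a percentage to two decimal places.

P = D₀(1+g)/(r−g) ⇒ P(r−g) = D₀(1+g) ⇒ g(P+D₀) = P·r − D₀
g = (P·r − D₀)/(P + D₀) = (€79.76×0.137 − €2.28) / (€79.76 + €2.28) = 0.105401

10.54%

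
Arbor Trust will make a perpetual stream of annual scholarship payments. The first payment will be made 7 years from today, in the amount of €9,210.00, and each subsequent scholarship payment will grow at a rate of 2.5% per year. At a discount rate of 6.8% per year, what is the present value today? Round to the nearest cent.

€144332.34

Value at end of year 6: C₁ / (r − g) = €9,210.00 / (0.068 − 0.025) = €214,186.0465
Discount to today: PV = €214,186.0465 / (1 + 0.068)^6 = €214,186.0465 / 1.483978 = €144,332.34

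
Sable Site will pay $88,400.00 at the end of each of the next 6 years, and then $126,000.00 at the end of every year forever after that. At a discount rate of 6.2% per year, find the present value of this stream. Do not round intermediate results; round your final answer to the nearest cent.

PV of 6-year annuity: $88,400.00 × [1 − (1+0.062)^−6] / 0.062 = 431973.31032
Perpetuity value at year 6: $126,000.00 / 0.062 = 2032258.06452
PV of perpetuity: 2032258.06452 / (1+0.062)^6 = 1416549.50003
Total PV = 431973.31032 + 1416549.50003 = 1848522.81035

$1848522.81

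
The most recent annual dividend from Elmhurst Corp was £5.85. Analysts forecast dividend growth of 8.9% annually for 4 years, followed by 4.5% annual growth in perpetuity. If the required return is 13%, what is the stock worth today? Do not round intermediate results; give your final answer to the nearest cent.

D_1 = 6.37065
D_2 = 6.93764
D_3 = 7.55509
D_4 = 8.22749
Terminal value at year 4: TV = D_4×(1+g_2)/(r−g_2) = 8.59773/0.085 = 101.14974
P_0 = D_1/(1+r)^1 + D_2/(1+r)^2 + D_3/(1+r)^3 + D_4/(1+r)^4 + TV/(1+r)^4
    = 5.63774 + 5.43319 + 5.23605 + 5.04607 + 62.03703 = 83.39009

£83.39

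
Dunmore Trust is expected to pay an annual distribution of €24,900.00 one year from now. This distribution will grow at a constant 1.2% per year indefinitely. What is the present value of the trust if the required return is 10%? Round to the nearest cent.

€282954.55

Growing perpetuity: P = D₁ / (r − g) = €24,900.0000 / (0.1 − 0.012) = €282,954.55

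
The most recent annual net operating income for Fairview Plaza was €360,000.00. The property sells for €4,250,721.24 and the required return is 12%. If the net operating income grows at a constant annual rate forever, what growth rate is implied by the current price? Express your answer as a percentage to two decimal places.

3.26%

P = D₀(1+g)/(r−g) ⇒ P(r−g) = D₀(1+g) ⇒ g(P+D₀) = P·r − D₀
g = (P·r − D₀)/(P + D₀) = (€4,250,721.24×0.12 − €360,000.00) / (€4,250,721.24 + €360,000.00) = 0.032552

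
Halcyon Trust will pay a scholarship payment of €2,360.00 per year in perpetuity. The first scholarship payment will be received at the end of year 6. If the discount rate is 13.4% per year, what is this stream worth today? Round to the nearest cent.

Value at end of year 5: C / r = €2,360.00 / 0.134 = €17,611.9403
Discount to today: PV = €17,611.9403 / (1 + 0.134)^5 = €17,611.9403 / 1.875276 = €9,391.65

€9391.65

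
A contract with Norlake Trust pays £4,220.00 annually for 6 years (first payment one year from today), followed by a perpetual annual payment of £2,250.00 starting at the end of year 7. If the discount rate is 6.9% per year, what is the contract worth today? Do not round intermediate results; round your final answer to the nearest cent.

PV of 6-year annuity: £4,220.00 × [1 − (1+0.069)^−6] / 0.069 = 20177.04472
Perpetuity value at year 6: £2,250.00 / 0.069 = 32608.69565
PV of perpetuity: 32608.69565 / (1+0.069)^6 = 21850.79266
Total PV = 20177.04472 + 21850.79266 = 42027.83738

£42027.84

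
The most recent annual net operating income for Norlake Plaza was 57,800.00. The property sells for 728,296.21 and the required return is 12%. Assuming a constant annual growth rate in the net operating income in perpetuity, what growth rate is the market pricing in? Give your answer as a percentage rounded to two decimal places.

3.76%

P = D₀(1+g)/(r−g) ⇒ P(r−g) = D₀(1+g) ⇒ g(P+D₀) = P·r − D₀
g = (P·r − D₀)/(P + D₀) = (728,296.21×0.12 − 57,800.00) / (728,296.21 + 57,800.00) = 0.037649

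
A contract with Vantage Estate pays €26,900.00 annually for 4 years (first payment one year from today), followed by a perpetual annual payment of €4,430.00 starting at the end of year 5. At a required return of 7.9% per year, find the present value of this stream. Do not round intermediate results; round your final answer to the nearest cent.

PV of 4-year annuity: €26,900.00 × [1 − (1+0.079)^−4] / 0.079 = 89294.89086
Perpetuity value at year 4: €4,430.00 / 0.079 = 56075.94937
PV of perpetuity: 56075.94937 / (1+0.079)^4 = 41370.50823
Total PV = 89294.89086 + 41370.50823 = 130665.39909

€130665.40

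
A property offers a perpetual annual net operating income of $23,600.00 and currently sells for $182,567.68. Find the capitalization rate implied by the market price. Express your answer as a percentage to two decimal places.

12.93%

P = C/r ⇒ r = C/P = $23,600.00/$182,567.68 = 0.129267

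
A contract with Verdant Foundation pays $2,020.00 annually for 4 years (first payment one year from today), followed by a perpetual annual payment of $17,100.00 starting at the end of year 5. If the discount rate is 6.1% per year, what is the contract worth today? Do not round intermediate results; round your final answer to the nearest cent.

PV of 4-year annuity: $2,020.00 × [1 − (1+0.061)^−4] / 0.061 = 6983.51529
Perpetuity value at year 4: $17,100.00 / 0.061 = 280327.86885
PV of perpetuity: 280327.86885 / (1+0.061)^4 = 221209.99186
Total PV = 6983.51529 + 221209.99186 = 228193.50715

$228193.51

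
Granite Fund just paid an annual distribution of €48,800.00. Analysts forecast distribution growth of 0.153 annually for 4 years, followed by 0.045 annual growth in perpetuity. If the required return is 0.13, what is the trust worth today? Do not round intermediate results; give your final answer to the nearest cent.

€855647.29

D_1 = 56266.40000
D_2 = 64875.15920
D_3 = 74801.05856
D_4 = 86245.62052
Terminal value at year 4: TV = D_4×(1+g_2)/(r−g_2) = 90126.67344/0.085 = 1060313.80518
P_0 = D_1/(1+r)^1 + D_2/(1+r)^2 + D_3/(1+r)^3 + D_4/(1+r)^4 + TV/(1+r)^4
    = 49793.27434 + 50806.76576 + 51840.88577 + 52896.05424 + 650310.31393 = 855647.29405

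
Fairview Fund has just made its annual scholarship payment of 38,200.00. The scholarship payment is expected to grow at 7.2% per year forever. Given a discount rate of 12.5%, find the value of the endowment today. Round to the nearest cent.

772649.06

D₁ = D₀ × (1 + g) = 38,200.00 × 1.072 = 40,950.4000
Growing perpetuity: P = D₁ / (r − g) = 40,950.4000 / (0.125 − 0.072) = 772,649.06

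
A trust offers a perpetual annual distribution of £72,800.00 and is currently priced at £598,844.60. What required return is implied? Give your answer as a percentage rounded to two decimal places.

P = C/r ⇒ r = C/P = £72,800.00/£598,844.60 = 0.121567

12.16%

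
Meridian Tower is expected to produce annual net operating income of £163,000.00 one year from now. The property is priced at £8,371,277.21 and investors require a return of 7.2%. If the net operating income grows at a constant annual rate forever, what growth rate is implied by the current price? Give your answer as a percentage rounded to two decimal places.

5.25%

P = D₁/(r−g) ⇒ g = r − D₁/P = 0.072 − £163,000.00/£8,371,277.21 = 0.052529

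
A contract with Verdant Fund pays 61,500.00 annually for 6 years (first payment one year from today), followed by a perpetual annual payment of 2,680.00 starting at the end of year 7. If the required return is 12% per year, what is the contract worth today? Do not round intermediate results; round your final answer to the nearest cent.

PV of 6-year annuity: 61,500.00 × [1 − (1+0.12)^−6] / 0.12 = 252851.55040
Perpetuity value at year 6: 2,680.00 / 0.12 = 22333.33333
PV of perpetuity: 22333.33333 / (1+0.12)^6 = 11314.76171
Total PV = 252851.55040 + 11314.76171 = 264166.31210

264166.31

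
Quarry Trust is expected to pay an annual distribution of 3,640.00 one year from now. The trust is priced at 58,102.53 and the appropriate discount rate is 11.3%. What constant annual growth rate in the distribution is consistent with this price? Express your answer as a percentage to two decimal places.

P = D₁/(r−g) ⇒ g = r − D₁/P = 0.113 − 3,640.00/58,102.53 = 0.050352

5.04%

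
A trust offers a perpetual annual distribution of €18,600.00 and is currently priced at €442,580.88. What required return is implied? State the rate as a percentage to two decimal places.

P = C/r ⇒ r = C/P = €18,600.00/€442,580.88 = 0.042026

4.20%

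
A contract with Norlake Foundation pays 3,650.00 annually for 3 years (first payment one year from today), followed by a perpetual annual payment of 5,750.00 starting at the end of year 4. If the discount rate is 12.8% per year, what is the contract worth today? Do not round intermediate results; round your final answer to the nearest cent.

39946.57

PV of 3-year annuity: 3,650.00 × [1 − (1+0.128)^−3] / 0.128 = 8647.55892
Perpetuity value at year 3: 5,750.00 / 0.128 = 44921.87500
PV of perpetuity: 44921.87500 / (1+0.128)^3 = 31299.00822
Total PV = 8647.55892 + 31299.00822 = 39946.56713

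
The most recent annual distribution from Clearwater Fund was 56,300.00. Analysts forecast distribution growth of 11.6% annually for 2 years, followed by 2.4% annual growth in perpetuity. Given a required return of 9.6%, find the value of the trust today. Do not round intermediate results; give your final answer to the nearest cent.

945901.64

D_1 = 62830.80000
D_2 = 70119.17280
Terminal value at year 2: TV = D_2×(1+g_2)/(r−g_2) = 71802.03295/0.072 = 997250.45760
P_0 = D_1/(1+r)^1 + D_2/(1+r)^2 + TV/(1+r)^2
    = 57327.37226 + 58373.49219 + 830200.77788 = 945901.64234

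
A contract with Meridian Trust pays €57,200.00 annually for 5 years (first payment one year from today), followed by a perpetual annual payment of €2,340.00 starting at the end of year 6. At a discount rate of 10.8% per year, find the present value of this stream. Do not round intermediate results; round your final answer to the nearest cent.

€225447.82

PV of 5-year annuity: €57,200.00 × [1 − (1+0.108)^−5] / 0.108 = 212473.23565
Perpetuity value at year 5: €2,340.00 / 0.108 = 21666.66667
PV of perpetuity: 21666.66667 / (1+0.108)^5 = 12974.57975
Total PV = 212473.23565 + 12974.57975 = 225447.81540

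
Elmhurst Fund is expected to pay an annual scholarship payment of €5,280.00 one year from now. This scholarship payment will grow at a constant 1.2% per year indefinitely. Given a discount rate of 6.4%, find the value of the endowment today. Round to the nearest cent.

€101538.46

Growing perpetuity: P = D₁ / (r − g) = €5,280.0000 / (0.064 − 0.012) = €101,538.46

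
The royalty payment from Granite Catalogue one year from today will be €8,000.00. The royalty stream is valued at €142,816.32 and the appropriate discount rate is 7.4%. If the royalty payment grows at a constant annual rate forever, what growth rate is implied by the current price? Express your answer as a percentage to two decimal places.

P = D₁/(r−g) ⇒ g = r − D₁/P = 0.074 − €8,000.00/€142,816.32 = 0.017984

1.80%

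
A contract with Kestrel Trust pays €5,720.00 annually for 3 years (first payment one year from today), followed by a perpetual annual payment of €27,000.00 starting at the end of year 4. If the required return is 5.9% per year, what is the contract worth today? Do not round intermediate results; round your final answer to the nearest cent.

PV of 3-year annuity: €5,720.00 × [1 − (1+0.059)^−3] / 0.059 = 15317.96081
Perpetuity value at year 3: €27,000.00 / 0.059 = 457627.11864
PV of perpetuity: 457627.11864 / (1+0.059)^3 = 385322.05890
Total PV = 15317.96081 + 385322.05890 = 400640.01970

€400640.02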